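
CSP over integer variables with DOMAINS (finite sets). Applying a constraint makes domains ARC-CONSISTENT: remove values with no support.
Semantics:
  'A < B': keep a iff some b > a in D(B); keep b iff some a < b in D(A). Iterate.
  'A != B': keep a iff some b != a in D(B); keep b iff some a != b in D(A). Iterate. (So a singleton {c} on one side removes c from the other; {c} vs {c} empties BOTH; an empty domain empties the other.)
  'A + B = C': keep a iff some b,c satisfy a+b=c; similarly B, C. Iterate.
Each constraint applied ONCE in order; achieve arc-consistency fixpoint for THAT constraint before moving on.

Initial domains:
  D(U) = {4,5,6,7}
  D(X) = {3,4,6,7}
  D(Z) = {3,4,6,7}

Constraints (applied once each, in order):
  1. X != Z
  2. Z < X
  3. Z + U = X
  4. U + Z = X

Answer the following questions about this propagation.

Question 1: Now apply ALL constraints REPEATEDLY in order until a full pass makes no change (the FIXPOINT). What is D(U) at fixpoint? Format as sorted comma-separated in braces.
Answer: {4}

Derivation:
pass 0 (initial): D(U)={4,5,6,7}
pass 1: U {4,5,6,7}->{4}; X {3,4,6,7}->{7}; Z {3,4,6,7}->{3}
pass 2: no change
Fixpoint after 2 passes: D(U) = {4}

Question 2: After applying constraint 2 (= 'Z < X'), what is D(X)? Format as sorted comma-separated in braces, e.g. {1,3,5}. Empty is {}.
Answer: {4,6,7}

Derivation:
Constraint 1 (X != Z) on D(X)={3,4,6,7} D(Z)={3,4,6,7}: no change
Constraint 2 (Z < X) on D(Z)={3,4,6,7} D(X)={3,4,6,7}: Z {3,4,6,7}->{3,4,6}; X {3,4,6,7}->{4,6,7}
So after constraint 2: D(X) = {4,6,7}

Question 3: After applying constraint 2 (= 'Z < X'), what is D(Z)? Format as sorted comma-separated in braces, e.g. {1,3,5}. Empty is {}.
Constraint 1 (X != Z) on D(X)={3,4,6,7} D(Z)={3,4,6,7}: no change
Constraint 2 (Z < X) on D(Z)={3,4,6,7} D(X)={3,4,6,7}: Z {3,4,6,7}->{3,4,6}; X {3,4,6,7}->{4,6,7}
So after constraint 2: D(Z) = {3,4,6}

Answer: {3,4,6}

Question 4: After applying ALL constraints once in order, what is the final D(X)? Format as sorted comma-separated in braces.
Constraint 1 (X != Z) on D(X)={3,4,6,7} D(Z)={3,4,6,7}: no change
Constraint 2 (Z < X) on D(Z)={3,4,6,7} D(X)={3,4,6,7}: Z {3,4,6,7}->{3,4,6}; X {3,4,6,7}->{4,6,7}
Constraint 3 (Z + U = X) on D(Z)={3,4,6} D(U)={4,5,6,7} D(X)={4,6,7}: Z {3,4,6}->{3}; U {4,5,6,7}->{4}; X {4,6,7}->{7}
Constraint 4 (U + Z = X) on D(U)={4} D(Z)={3} D(X)={7}: no change
So after all 4 constraints: D(X) = {7}

Answer: {7}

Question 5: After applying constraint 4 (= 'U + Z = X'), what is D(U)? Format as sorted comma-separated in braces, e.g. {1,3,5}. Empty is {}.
Constraint 1 (X != Z) on D(X)={3,4,6,7} D(Z)={3,4,6,7}: no change
Constraint 2 (Z < X) on D(Z)={3,4,6,7} D(X)={3,4,6,7}: Z {3,4,6,7}->{3,4,6}; X {3,4,6,7}->{4,6,7}
Constraint 3 (Z + U = X) on D(Z)={3,4,6} D(U)={4,5,6,7} D(X)={4,6,7}: Z {3,4,6}->{3}; U {4,5,6,7}->{4}; X {4,6,7}->{7}
Constraint 4 (U + Z = X) on D(U)={4} D(Z)={3} D(X)={7}: no change
So after constraint 4: D(U) = {4}

Answer: {4}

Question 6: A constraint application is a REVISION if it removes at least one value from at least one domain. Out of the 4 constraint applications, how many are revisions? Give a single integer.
Constraint 1 (X != Z) on D(X)={3,4,6,7} D(Z)={3,4,6,7}: no change => not a revision
Constraint 2 (Z < X) on D(Z)={3,4,6,7} D(X)={3,4,6,7}: Z {3,4,6,7}->{3,4,6}; X {3,4,6,7}->{4,6,7} => REVISION
Constraint 3 (Z + U = X) on D(Z)={3,4,6} D(U)={4,5,6,7} D(X)={4,6,7}: Z {3,4,6}->{3}; U {4,5,6,7}->{4}; X {4,6,7}->{7} => REVISION
Constraint 4 (U + Z = X) on D(U)={4} D(Z)={3} D(X)={7}: no change => not a revision
Total revisions = 2

Answer: 2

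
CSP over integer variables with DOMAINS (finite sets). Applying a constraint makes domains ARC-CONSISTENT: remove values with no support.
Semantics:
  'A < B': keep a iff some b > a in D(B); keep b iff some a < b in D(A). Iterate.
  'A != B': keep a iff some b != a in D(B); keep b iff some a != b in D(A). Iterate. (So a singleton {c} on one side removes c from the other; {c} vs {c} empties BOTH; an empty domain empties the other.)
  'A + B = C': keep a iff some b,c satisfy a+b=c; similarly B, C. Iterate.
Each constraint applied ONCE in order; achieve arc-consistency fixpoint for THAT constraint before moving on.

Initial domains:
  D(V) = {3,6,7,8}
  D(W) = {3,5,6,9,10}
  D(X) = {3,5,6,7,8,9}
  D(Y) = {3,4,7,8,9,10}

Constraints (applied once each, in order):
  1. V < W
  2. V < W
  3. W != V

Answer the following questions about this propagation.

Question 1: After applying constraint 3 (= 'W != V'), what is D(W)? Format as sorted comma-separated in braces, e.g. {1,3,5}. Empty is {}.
Answer: {5,6,9,10}

Derivation:
Constraint 1 (V < W) on D(V)={3,6,7,8} D(W)={3,5,6,9,10}: W {3,5,6,9,10}->{5,6,9,10}
Constraint 2 (V < W) on D(V)={3,6,7,8} D(W)={5,6,9,10}: no change
Constraint 3 (W != V) on D(W)={5,6,9,10} D(V)={3,6,7,8}: no change
So after constraint 3: D(W) = {5,6,9,10}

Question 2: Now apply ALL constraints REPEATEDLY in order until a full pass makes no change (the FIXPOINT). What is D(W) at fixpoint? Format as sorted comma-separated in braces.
pass 0 (initial): D(W)={3,5,6,9,10}
pass 1: W {3,5,6,9,10}->{5,6,9,10}
pass 2: no change
Fixpoint after 2 passes: D(W) = {5,6,9,10}

Answer: {5,6,9,10}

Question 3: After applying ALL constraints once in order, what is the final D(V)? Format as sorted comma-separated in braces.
Constraint 1 (V < W) on D(V)={3,6,7,8} D(W)={3,5,6,9,10}: W {3,5,6,9,10}->{5,6,9,10}
Constraint 2 (V < W) on D(V)={3,6,7,8} D(W)={5,6,9,10}: no change
Constraint 3 (W != V) on D(W)={5,6,9,10} D(V)={3,6,7,8}: no change
So after all 3 constraints: D(V) = {3,6,7,8}

Answer: {3,6,7,8}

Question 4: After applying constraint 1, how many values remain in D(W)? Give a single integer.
Answer: 4

Derivation:
Constraint 1 (V < W) on D(V)={3,6,7,8} D(W)={3,5,6,9,10}: W {3,5,6,9,10}->{5,6,9,10}
So after constraint 1: D(W)={5,6,9,10}, size = 4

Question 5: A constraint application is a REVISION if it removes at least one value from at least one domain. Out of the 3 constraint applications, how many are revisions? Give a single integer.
Answer: 1

Derivation:
Constraint 1 (V < W) on D(V)={3,6,7,8} D(W)={3,5,6,9,10}: W {3,5,6,9,10}->{5,6,9,10} => REVISION
Constraint 2 (V < W) on D(V)={3,6,7,8} D(W)={5,6,9,10}: no change => not a revision
Constraint 3 (W != V) on D(W)={5,6,9,10} D(V)={3,6,7,8}: no change => not a revision
Total revisions = 1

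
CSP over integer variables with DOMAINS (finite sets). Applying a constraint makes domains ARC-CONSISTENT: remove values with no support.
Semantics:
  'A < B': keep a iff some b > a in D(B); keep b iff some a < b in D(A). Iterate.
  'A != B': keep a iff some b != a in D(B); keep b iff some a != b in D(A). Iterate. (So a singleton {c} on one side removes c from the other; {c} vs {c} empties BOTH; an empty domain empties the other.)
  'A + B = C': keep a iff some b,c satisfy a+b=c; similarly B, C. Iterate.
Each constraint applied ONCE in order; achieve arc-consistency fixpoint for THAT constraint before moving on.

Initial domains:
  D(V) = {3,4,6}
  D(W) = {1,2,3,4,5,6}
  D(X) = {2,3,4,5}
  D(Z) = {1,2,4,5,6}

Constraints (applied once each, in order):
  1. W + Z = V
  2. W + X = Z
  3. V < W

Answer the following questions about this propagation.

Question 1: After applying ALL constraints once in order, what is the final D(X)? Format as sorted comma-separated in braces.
Constraint 1 (W + Z = V) on D(W)={1,2,3,4,5,6} D(Z)={1,2,4,5,6} D(V)={3,4,6}: W {1,2,3,4,5,6}->{1,2,3,4,5}; Z {1,2,4,5,6}->{1,2,4,5}
Constraint 2 (W + X = Z) on D(W)={1,2,3,4,5} D(X)={2,3,4,5} D(Z)={1,2,4,5}: W {1,2,3,4,5}->{1,2,3}; X {2,3,4,5}->{2,3,4}; Z {1,2,4,5}->{4,5}
Constraint 3 (V < W) on D(V)={3,4,6} D(W)={1,2,3}: V {3,4,6}->{}; W {1,2,3}->{}
So after all 3 constraints: D(X) = {2,3,4}

Answer: {2,3,4}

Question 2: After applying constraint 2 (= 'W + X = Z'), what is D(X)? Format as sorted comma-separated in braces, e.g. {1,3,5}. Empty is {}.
Constraint 1 (W + Z = V) on D(W)={1,2,3,4,5,6} D(Z)={1,2,4,5,6} D(V)={3,4,6}: W {1,2,3,4,5,6}->{1,2,3,4,5}; Z {1,2,4,5,6}->{1,2,4,5}
Constraint 2 (W + X = Z) on D(W)={1,2,3,4,5} D(X)={2,3,4,5} D(Z)={1,2,4,5}: W {1,2,3,4,5}->{1,2,3}; X {2,3,4,5}->{2,3,4}; Z {1,2,4,5}->{4,5}
So after constraint 2: D(X) = {2,3,4}

Answer: {2,3,4}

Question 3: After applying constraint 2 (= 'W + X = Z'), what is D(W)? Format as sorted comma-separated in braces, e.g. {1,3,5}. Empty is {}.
Constraint 1 (W + Z = V) on D(W)={1,2,3,4,5,6} D(Z)={1,2,4,5,6} D(V)={3,4,6}: W {1,2,3,4,5,6}->{1,2,3,4,5}; Z {1,2,4,5,6}->{1,2,4,5}
Constraint 2 (W + X = Z) on D(W)={1,2,3,4,5} D(X)={2,3,4,5} D(Z)={1,2,4,5}: W {1,2,3,4,5}->{1,2,3}; X {2,3,4,5}->{2,3,4}; Z {1,2,4,5}->{4,5}
So after constraint 2: D(W) = {1,2,3}

Answer: {1,2,3}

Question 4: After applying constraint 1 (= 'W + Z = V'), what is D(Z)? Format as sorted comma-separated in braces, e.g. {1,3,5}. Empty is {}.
Constraint 1 (W + Z = V) on D(W)={1,2,3,4,5,6} D(Z)={1,2,4,5,6} D(V)={3,4,6}: W {1,2,3,4,5,6}->{1,2,3,4,5}; Z {1,2,4,5,6}->{1,2,4,5}
So after constraint 1: D(Z) = {1,2,4,5}

Answer: {1,2,4,5}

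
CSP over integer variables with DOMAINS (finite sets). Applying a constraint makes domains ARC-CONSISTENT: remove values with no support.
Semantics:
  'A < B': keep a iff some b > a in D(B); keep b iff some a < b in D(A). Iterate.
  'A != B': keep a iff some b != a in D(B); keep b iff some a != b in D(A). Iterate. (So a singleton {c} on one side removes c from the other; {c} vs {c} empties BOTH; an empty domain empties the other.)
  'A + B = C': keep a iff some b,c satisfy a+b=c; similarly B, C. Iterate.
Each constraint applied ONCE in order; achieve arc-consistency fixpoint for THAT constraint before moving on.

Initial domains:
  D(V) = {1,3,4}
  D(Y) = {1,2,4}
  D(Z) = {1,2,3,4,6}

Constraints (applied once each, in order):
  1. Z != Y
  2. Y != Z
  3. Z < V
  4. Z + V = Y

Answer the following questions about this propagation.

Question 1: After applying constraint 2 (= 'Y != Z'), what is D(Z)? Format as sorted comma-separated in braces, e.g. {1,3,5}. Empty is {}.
Constraint 1 (Z != Y) on D(Z)={1,2,3,4,6} D(Y)={1,2,4}: no change
Constraint 2 (Y != Z) on D(Y)={1,2,4} D(Z)={1,2,3,4,6}: no change
So after constraint 2: D(Z) = {1,2,3,4,6}

Answer: {1,2,3,4,6}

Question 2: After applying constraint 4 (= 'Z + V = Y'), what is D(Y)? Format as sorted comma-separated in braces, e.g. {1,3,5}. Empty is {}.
Constraint 1 (Z != Y) on D(Z)={1,2,3,4,6} D(Y)={1,2,4}: no change
Constraint 2 (Y != Z) on D(Y)={1,2,4} D(Z)={1,2,3,4,6}: no change
Constraint 3 (Z < V) on D(Z)={1,2,3,4,6} D(V)={1,3,4}: Z {1,2,3,4,6}->{1,2,3}; V {1,3,4}->{3,4}
Constraint 4 (Z + V = Y) on D(Z)={1,2,3} D(V)={3,4} D(Y)={1,2,4}: Z {1,2,3}->{1}; V {3,4}->{3}; Y {1,2,4}->{4}
So after constraint 4: D(Y) = {4}

Answer: {4}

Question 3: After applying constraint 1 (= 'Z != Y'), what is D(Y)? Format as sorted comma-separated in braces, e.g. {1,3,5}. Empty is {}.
Constraint 1 (Z != Y) on D(Z)={1,2,3,4,6} D(Y)={1,2,4}: no change
So after constraint 1: D(Y) = {1,2,4}

Answer: {1,2,4}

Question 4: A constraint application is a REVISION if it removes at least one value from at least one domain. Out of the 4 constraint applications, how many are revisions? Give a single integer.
Constraint 1 (Z != Y) on D(Z)={1,2,3,4,6} D(Y)={1,2,4}: no change => not a revision
Constraint 2 (Y != Z) on D(Y)={1,2,4} D(Z)={1,2,3,4,6}: no change => not a revision
Constraint 3 (Z < V) on D(Z)={1,2,3,4,6} D(V)={1,3,4}: Z {1,2,3,4,6}->{1,2,3}; V {1,3,4}->{3,4} => REVISION
Constraint 4 (Z + V = Y) on D(Z)={1,2,3} D(V)={3,4} D(Y)={1,2,4}: Z {1,2,3}->{1}; V {3,4}->{3}; Y {1,2,4}->{4} => REVISION
Total revisions = 2

Answer: 2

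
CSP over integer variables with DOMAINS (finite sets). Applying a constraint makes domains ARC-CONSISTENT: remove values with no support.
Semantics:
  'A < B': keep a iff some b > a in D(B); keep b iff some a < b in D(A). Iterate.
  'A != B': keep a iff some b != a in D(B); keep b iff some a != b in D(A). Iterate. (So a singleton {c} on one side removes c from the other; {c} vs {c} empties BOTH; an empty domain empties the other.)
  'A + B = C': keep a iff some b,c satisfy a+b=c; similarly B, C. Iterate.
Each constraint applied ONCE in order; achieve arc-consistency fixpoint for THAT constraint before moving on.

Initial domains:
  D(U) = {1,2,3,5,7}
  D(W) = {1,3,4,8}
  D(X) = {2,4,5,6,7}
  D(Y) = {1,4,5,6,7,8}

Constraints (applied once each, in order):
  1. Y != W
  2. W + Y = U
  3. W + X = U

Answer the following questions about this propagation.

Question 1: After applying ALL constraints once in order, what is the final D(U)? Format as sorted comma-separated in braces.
Constraint 1 (Y != W) on D(Y)={1,4,5,6,7,8} D(W)={1,3,4,8}: no change
Constraint 2 (W + Y = U) on D(W)={1,3,4,8} D(Y)={1,4,5,6,7,8} D(U)={1,2,3,5,7}: W {1,3,4,8}->{1,3,4}; Y {1,4,5,6,7,8}->{1,4,6}; U {1,2,3,5,7}->{2,5,7}
Constraint 3 (W + X = U) on D(W)={1,3,4} D(X)={2,4,5,6,7} D(U)={2,5,7}: W {1,3,4}->{1,3}; X {2,4,5,6,7}->{2,4,6}; U {2,5,7}->{5,7}
So after all 3 constraints: D(U) = {5,7}

Answer: {5,7}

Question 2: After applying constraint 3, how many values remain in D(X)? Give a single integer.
Answer: 3

Derivation:
Constraint 1 (Y != W) on D(Y)={1,4,5,6,7,8} D(W)={1,3,4,8}: no change
Constraint 2 (W + Y = U) on D(W)={1,3,4,8} D(Y)={1,4,5,6,7,8} D(U)={1,2,3,5,7}: W {1,3,4,8}->{1,3,4}; Y {1,4,5,6,7,8}->{1,4,6}; U {1,2,3,5,7}->{2,5,7}
Constraint 3 (W + X = U) on D(W)={1,3,4} D(X)={2,4,5,6,7} D(U)={2,5,7}: W {1,3,4}->{1,3}; X {2,4,5,6,7}->{2,4,6}; U {2,5,7}->{5,7}
So after constraint 3: D(X)={2,4,6}, size = 3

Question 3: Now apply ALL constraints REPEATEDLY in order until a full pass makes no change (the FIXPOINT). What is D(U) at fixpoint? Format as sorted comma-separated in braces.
Answer: {5,7}

Derivation:
pass 0 (initial): D(U)={1,2,3,5,7}
pass 1: U {1,2,3,5,7}->{5,7}; W {1,3,4,8}->{1,3}; X {2,4,5,6,7}->{2,4,6}; Y {1,4,5,6,7,8}->{1,4,6}
pass 2: Y {1,4,6}->{4,6}
pass 3: no change
Fixpoint after 3 passes: D(U) = {5,7}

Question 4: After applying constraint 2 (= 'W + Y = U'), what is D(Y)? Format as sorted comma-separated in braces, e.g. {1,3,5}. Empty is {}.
Answer: {1,4,6}

Derivation:
Constraint 1 (Y != W) on D(Y)={1,4,5,6,7,8} D(W)={1,3,4,8}: no change
Constraint 2 (W + Y = U) on D(W)={1,3,4,8} D(Y)={1,4,5,6,7,8} D(U)={1,2,3,5,7}: W {1,3,4,8}->{1,3,4}; Y {1,4,5,6,7,8}->{1,4,6}; U {1,2,3,5,7}->{2,5,7}
So after constraint 2: D(Y) = {1,4,6}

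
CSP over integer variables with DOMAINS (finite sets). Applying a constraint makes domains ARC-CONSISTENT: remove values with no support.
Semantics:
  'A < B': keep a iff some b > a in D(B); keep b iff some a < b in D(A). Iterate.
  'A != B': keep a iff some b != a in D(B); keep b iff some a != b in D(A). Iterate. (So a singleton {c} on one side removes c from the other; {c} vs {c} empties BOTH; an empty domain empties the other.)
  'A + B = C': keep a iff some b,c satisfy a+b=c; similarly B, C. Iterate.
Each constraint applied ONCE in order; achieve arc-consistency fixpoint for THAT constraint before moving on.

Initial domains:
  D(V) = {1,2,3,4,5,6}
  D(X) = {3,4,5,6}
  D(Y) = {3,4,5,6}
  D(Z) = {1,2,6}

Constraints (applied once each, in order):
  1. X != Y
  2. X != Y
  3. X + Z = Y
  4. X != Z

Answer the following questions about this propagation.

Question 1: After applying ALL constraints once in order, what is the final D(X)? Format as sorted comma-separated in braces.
Constraint 1 (X != Y) on D(X)={3,4,5,6} D(Y)={3,4,5,6}: no change
Constraint 2 (X != Y) on D(X)={3,4,5,6} D(Y)={3,4,5,6}: no change
Constraint 3 (X + Z = Y) on D(X)={3,4,5,6} D(Z)={1,2,6} D(Y)={3,4,5,6}: X {3,4,5,6}->{3,4,5}; Z {1,2,6}->{1,2}; Y {3,4,5,6}->{4,5,6}
Constraint 4 (X != Z) on D(X)={3,4,5} D(Z)={1,2}: no change
So after all 4 constraints: D(X) = {3,4,5}

Answer: {3,4,5}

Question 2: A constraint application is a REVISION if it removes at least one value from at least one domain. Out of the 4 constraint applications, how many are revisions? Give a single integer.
Answer: 1

Derivation:
Constraint 1 (X != Y) on D(X)={3,4,5,6} D(Y)={3,4,5,6}: no change => not a revision
Constraint 2 (X != Y) on D(X)={3,4,5,6} D(Y)={3,4,5,6}: no change => not a revision
Constraint 3 (X + Z = Y) on D(X)={3,4,5,6} D(Z)={1,2,6} D(Y)={3,4,5,6}: X {3,4,5,6}->{3,4,5}; Z {1,2,6}->{1,2}; Y {3,4,5,6}->{4,5,6} => REVISION
Constraint 4 (X != Z) on D(X)={3,4,5} D(Z)={1,2}: no change => not a revision
Total revisions = 1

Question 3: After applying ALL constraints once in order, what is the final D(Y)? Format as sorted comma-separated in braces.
Answer: {4,5,6}

Derivation:
Constraint 1 (X != Y) on D(X)={3,4,5,6} D(Y)={3,4,5,6}: no change
Constraint 2 (X != Y) on D(X)={3,4,5,6} D(Y)={3,4,5,6}: no change
Constraint 3 (X + Z = Y) on D(X)={3,4,5,6} D(Z)={1,2,6} D(Y)={3,4,5,6}: X {3,4,5,6}->{3,4,5}; Z {1,2,6}->{1,2}; Y {3,4,5,6}->{4,5,6}
Constraint 4 (X != Z) on D(X)={3,4,5} D(Z)={1,2}: no change
So after all 4 constraints: D(Y) = {4,5,6}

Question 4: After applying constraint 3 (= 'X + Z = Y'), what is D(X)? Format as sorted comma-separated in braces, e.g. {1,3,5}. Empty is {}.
Constraint 1 (X != Y) on D(X)={3,4,5,6} D(Y)={3,4,5,6}: no change
Constraint 2 (X != Y) on D(X)={3,4,5,6} D(Y)={3,4,5,6}: no change
Constraint 3 (X + Z = Y) on D(X)={3,4,5,6} D(Z)={1,2,6} D(Y)={3,4,5,6}: X {3,4,5,6}->{3,4,5}; Z {1,2,6}->{1,2}; Y {3,4,5,6}->{4,5,6}
So after constraint 3: D(X) = {3,4,5}

Answer: {3,4,5}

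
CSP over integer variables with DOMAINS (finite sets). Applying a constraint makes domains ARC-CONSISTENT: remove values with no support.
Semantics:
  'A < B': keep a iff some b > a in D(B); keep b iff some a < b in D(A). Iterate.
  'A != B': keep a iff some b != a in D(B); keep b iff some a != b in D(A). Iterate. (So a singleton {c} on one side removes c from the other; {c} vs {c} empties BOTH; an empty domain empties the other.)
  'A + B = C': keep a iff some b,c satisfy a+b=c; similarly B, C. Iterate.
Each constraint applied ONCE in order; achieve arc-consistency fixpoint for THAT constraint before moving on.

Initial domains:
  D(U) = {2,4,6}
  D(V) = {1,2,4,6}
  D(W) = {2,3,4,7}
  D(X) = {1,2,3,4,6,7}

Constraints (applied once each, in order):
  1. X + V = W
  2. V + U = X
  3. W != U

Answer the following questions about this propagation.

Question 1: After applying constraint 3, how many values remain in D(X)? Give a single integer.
Answer: 2

Derivation:
Constraint 1 (X + V = W) on D(X)={1,2,3,4,6,7} D(V)={1,2,4,6} D(W)={2,3,4,7}: X {1,2,3,4,6,7}->{1,2,3,6}
Constraint 2 (V + U = X) on D(V)={1,2,4,6} D(U)={2,4,6} D(X)={1,2,3,6}: V {1,2,4,6}->{1,2,4}; U {2,4,6}->{2,4}; X {1,2,3,6}->{3,6}
Constraint 3 (W != U) on D(W)={2,3,4,7} D(U)={2,4}: no change
So after constraint 3: D(X)={3,6}, size = 2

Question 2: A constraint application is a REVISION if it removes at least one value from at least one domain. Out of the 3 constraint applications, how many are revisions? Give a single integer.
Constraint 1 (X + V = W) on D(X)={1,2,3,4,6,7} D(V)={1,2,4,6} D(W)={2,3,4,7}: X {1,2,3,4,6,7}->{1,2,3,6} => REVISION
Constraint 2 (V + U = X) on D(V)={1,2,4,6} D(U)={2,4,6} D(X)={1,2,3,6}: V {1,2,4,6}->{1,2,4}; U {2,4,6}->{2,4}; X {1,2,3,6}->{3,6} => REVISION
Constraint 3 (W != U) on D(W)={2,3,4,7} D(U)={2,4}: no change => not a revision
Total revisions = 2

Answer: 2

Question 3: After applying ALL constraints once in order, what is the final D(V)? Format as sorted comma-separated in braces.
Constraint 1 (X + V = W) on D(X)={1,2,3,4,6,7} D(V)={1,2,4,6} D(W)={2,3,4,7}: X {1,2,3,4,6,7}->{1,2,3,6}
Constraint 2 (V + U = X) on D(V)={1,2,4,6} D(U)={2,4,6} D(X)={1,2,3,6}: V {1,2,4,6}->{1,2,4}; U {2,4,6}->{2,4}; X {1,2,3,6}->{3,6}
Constraint 3 (W != U) on D(W)={2,3,4,7} D(U)={2,4}: no change
So after all 3 constraints: D(V) = {1,2,4}

Answer: {1,2,4}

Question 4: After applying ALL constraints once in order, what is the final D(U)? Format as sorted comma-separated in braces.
Answer: {2,4}

Derivation:
Constraint 1 (X + V = W) on D(X)={1,2,3,4,6,7} D(V)={1,2,4,6} D(W)={2,3,4,7}: X {1,2,3,4,6,7}->{1,2,3,6}
Constraint 2 (V + U = X) on D(V)={1,2,4,6} D(U)={2,4,6} D(X)={1,2,3,6}: V {1,2,4,6}->{1,2,4}; U {2,4,6}->{2,4}; X {1,2,3,6}->{3,6}
Constraint 3 (W != U) on D(W)={2,3,4,7} D(U)={2,4}: no change
So after all 3 constraints: D(U) = {2,4}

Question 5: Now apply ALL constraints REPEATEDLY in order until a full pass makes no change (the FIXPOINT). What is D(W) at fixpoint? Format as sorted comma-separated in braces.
Answer: {4,7}

Derivation:
pass 0 (initial): D(W)={2,3,4,7}
pass 1: U {2,4,6}->{2,4}; V {1,2,4,6}->{1,2,4}; X {1,2,3,4,6,7}->{3,6}
pass 2: U {2,4}->{2}; V {1,2,4}->{1,4}; W {2,3,4,7}->{4,7}
pass 3: no change
Fixpoint after 3 passes: D(W) = {4,7}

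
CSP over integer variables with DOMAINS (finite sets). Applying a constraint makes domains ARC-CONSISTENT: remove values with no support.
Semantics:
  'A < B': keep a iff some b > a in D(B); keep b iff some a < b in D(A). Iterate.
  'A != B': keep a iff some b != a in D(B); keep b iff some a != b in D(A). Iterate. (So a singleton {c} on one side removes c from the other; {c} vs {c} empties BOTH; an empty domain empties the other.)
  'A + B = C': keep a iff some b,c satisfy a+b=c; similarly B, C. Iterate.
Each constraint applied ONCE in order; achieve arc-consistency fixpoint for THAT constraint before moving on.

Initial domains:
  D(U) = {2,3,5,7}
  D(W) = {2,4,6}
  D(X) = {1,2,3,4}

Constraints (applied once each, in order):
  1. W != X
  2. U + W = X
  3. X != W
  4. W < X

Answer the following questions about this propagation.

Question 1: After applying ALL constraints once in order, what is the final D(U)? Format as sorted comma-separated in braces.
Constraint 1 (W != X) on D(W)={2,4,6} D(X)={1,2,3,4}: no change
Constraint 2 (U + W = X) on D(U)={2,3,5,7} D(W)={2,4,6} D(X)={1,2,3,4}: U {2,3,5,7}->{2}; W {2,4,6}->{2}; X {1,2,3,4}->{4}
Constraint 3 (X != W) on D(X)={4} D(W)={2}: no change
Constraint 4 (W < X) on D(W)={2} D(X)={4}: no change
So after all 4 constraints: D(U) = {2}

Answer: {2}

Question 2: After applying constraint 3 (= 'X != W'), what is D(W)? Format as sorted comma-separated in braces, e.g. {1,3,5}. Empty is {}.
Answer: {2}

Derivation:
Constraint 1 (W != X) on D(W)={2,4,6} D(X)={1,2,3,4}: no change
Constraint 2 (U + W = X) on D(U)={2,3,5,7} D(W)={2,4,6} D(X)={1,2,3,4}: U {2,3,5,7}->{2}; W {2,4,6}->{2}; X {1,2,3,4}->{4}
Constraint 3 (X != W) on D(X)={4} D(W)={2}: no change
So after constraint 3: D(W) = {2}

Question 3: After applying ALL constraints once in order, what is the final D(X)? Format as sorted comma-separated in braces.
Answer: {4}

Derivation:
Constraint 1 (W != X) on D(W)={2,4,6} D(X)={1,2,3,4}: no change
Constraint 2 (U + W = X) on D(U)={2,3,5,7} D(W)={2,4,6} D(X)={1,2,3,4}: U {2,3,5,7}->{2}; W {2,4,6}->{2}; X {1,2,3,4}->{4}
Constraint 3 (X != W) on D(X)={4} D(W)={2}: no change
Constraint 4 (W < X) on D(W)={2} D(X)={4}: no change
So after all 4 constraints: D(X) = {4}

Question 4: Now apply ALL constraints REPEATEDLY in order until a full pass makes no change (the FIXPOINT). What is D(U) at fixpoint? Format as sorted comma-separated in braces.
pass 0 (initial): D(U)={2,3,5,7}
pass 1: U {2,3,5,7}->{2}; W {2,4,6}->{2}; X {1,2,3,4}->{4}
pass 2: no change
Fixpoint after 2 passes: D(U) = {2}

Answer: {2}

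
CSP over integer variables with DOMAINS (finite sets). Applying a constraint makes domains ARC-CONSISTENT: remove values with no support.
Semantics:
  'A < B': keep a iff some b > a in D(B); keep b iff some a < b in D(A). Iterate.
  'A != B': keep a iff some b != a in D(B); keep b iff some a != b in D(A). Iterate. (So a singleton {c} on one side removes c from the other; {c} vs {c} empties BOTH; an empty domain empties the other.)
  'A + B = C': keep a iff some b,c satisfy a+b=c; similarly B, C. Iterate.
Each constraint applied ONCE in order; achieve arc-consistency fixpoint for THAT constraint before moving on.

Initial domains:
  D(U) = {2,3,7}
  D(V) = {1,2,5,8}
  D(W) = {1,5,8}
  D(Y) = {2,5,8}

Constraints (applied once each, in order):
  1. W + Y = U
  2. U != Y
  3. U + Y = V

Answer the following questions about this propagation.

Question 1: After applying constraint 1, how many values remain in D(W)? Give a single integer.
Answer: 2

Derivation:
Constraint 1 (W + Y = U) on D(W)={1,5,8} D(Y)={2,5,8} D(U)={2,3,7}: W {1,5,8}->{1,5}; Y {2,5,8}->{2}; U {2,3,7}->{3,7}
So after constraint 1: D(W)={1,5}, size = 2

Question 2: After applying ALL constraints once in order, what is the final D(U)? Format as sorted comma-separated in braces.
Constraint 1 (W + Y = U) on D(W)={1,5,8} D(Y)={2,5,8} D(U)={2,3,7}: W {1,5,8}->{1,5}; Y {2,5,8}->{2}; U {2,3,7}->{3,7}
Constraint 2 (U != Y) on D(U)={3,7} D(Y)={2}: no change
Constraint 3 (U + Y = V) on D(U)={3,7} D(Y)={2} D(V)={1,2,5,8}: U {3,7}->{3}; V {1,2,5,8}->{5}
So after all 3 constraints: D(U) = {3}

Answer: {3}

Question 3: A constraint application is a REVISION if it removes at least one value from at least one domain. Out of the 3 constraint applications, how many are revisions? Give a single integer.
Answer: 2

Derivation:
Constraint 1 (W + Y = U) on D(W)={1,5,8} D(Y)={2,5,8} D(U)={2,3,7}: W {1,5,8}->{1,5}; Y {2,5,8}->{2}; U {2,3,7}->{3,7} => REVISION
Constraint 2 (U != Y) on D(U)={3,7} D(Y)={2}: no change => not a revision
Constraint 3 (U + Y = V) on D(U)={3,7} D(Y)={2} D(V)={1,2,5,8}: U {3,7}->{3}; V {1,2,5,8}->{5} => REVISION
Total revisions = 2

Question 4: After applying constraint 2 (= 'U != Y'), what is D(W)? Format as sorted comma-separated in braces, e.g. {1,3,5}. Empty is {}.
Constraint 1 (W + Y = U) on D(W)={1,5,8} D(Y)={2,5,8} D(U)={2,3,7}: W {1,5,8}->{1,5}; Y {2,5,8}->{2}; U {2,3,7}->{3,7}
Constraint 2 (U != Y) on D(U)={3,7} D(Y)={2}: no change
So after constraint 2: D(W) = {1,5}

Answer: {1,5}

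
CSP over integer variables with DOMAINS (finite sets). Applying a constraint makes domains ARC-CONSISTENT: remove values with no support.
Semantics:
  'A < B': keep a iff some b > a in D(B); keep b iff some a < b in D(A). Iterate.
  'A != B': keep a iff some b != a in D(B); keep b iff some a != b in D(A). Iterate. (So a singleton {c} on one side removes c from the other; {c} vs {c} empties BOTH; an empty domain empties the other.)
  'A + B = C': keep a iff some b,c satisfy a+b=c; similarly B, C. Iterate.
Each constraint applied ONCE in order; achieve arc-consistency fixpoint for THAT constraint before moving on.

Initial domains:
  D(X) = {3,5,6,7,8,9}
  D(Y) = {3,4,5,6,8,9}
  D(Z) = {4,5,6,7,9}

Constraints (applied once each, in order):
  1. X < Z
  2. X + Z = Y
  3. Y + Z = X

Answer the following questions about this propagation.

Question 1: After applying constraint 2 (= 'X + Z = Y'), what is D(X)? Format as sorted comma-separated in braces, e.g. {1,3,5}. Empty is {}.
Constraint 1 (X < Z) on D(X)={3,5,6,7,8,9} D(Z)={4,5,6,7,9}: X {3,5,6,7,8,9}->{3,5,6,7,8}
Constraint 2 (X + Z = Y) on D(X)={3,5,6,7,8} D(Z)={4,5,6,7,9} D(Y)={3,4,5,6,8,9}: X {3,5,6,7,8}->{3,5}; Z {4,5,6,7,9}->{4,5,6}; Y {3,4,5,6,8,9}->{8,9}
So after constraint 2: D(X) = {3,5}

Answer: {3,5}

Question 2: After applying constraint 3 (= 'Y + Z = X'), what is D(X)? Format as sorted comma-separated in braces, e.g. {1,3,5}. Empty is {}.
Constraint 1 (X < Z) on D(X)={3,5,6,7,8,9} D(Z)={4,5,6,7,9}: X {3,5,6,7,8,9}->{3,5,6,7,8}
Constraint 2 (X + Z = Y) on D(X)={3,5,6,7,8} D(Z)={4,5,6,7,9} D(Y)={3,4,5,6,8,9}: X {3,5,6,7,8}->{3,5}; Z {4,5,6,7,9}->{4,5,6}; Y {3,4,5,6,8,9}->{8,9}
Constraint 3 (Y + Z = X) on D(Y)={8,9} D(Z)={4,5,6} D(X)={3,5}: Y {8,9}->{}; Z {4,5,6}->{}; X {3,5}->{}
So after constraint 3: D(X) = {}

Answer: {}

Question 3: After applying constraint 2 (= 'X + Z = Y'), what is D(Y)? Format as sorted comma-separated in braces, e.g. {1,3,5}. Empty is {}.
Constraint 1 (X < Z) on D(X)={3,5,6,7,8,9} D(Z)={4,5,6,7,9}: X {3,5,6,7,8,9}->{3,5,6,7,8}
Constraint 2 (X + Z = Y) on D(X)={3,5,6,7,8} D(Z)={4,5,6,7,9} D(Y)={3,4,5,6,8,9}: X {3,5,6,7,8}->{3,5}; Z {4,5,6,7,9}->{4,5,6}; Y {3,4,5,6,8,9}->{8,9}
So after constraint 2: D(Y) = {8,9}

Answer: {8,9}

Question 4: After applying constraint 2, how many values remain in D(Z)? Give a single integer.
Answer: 3

Derivation:
Constraint 1 (X < Z) on D(X)={3,5,6,7,8,9} D(Z)={4,5,6,7,9}: X {3,5,6,7,8,9}->{3,5,6,7,8}
Constraint 2 (X + Z = Y) on D(X)={3,5,6,7,8} D(Z)={4,5,6,7,9} D(Y)={3,4,5,6,8,9}: X {3,5,6,7,8}->{3,5}; Z {4,5,6,7,9}->{4,5,6}; Y {3,4,5,6,8,9}->{8,9}
So after constraint 2: D(Z)={4,5,6}, size = 3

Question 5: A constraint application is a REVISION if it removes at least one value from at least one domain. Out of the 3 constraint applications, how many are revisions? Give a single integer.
Answer: 3

Derivation:
Constraint 1 (X < Z) on D(X)={3,5,6,7,8,9} D(Z)={4,5,6,7,9}: X {3,5,6,7,8,9}->{3,5,6,7,8} => REVISION
Constraint 2 (X + Z = Y) on D(X)={3,5,6,7,8} D(Z)={4,5,6,7,9} D(Y)={3,4,5,6,8,9}: X {3,5,6,7,8}->{3,5}; Z {4,5,6,7,9}->{4,5,6}; Y {3,4,5,6,8,9}->{8,9} => REVISION
Constraint 3 (Y + Z = X) on D(Y)={8,9} D(Z)={4,5,6} D(X)={3,5}: Y {8,9}->{}; Z {4,5,6}->{}; X {3,5}->{} => REVISION
Total revisions = 3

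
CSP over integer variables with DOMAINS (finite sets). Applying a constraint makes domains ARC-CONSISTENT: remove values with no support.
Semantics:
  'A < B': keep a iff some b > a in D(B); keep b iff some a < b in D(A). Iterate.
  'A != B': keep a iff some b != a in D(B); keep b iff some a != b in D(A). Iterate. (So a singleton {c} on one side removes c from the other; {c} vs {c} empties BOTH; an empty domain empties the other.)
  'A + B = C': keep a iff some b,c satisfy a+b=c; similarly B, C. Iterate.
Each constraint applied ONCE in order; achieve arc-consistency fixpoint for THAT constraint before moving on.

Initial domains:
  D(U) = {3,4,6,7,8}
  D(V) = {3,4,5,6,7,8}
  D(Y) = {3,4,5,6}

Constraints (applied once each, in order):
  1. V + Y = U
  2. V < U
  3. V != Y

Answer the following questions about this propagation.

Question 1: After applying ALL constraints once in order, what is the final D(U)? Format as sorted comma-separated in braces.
Constraint 1 (V + Y = U) on D(V)={3,4,5,6,7,8} D(Y)={3,4,5,6} D(U)={3,4,6,7,8}: V {3,4,5,6,7,8}->{3,4,5}; Y {3,4,5,6}->{3,4,5}; U {3,4,6,7,8}->{6,7,8}
Constraint 2 (V < U) on D(V)={3,4,5} D(U)={6,7,8}: no change
Constraint 3 (V != Y) on D(V)={3,4,5} D(Y)={3,4,5}: no change
So after all 3 constraints: D(U) = {6,7,8}

Answer: {6,7,8}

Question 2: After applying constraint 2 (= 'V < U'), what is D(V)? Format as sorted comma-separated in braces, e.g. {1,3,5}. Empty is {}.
Constraint 1 (V + Y = U) on D(V)={3,4,5,6,7,8} D(Y)={3,4,5,6} D(U)={3,4,6,7,8}: V {3,4,5,6,7,8}->{3,4,5}; Y {3,4,5,6}->{3,4,5}; U {3,4,6,7,8}->{6,7,8}
Constraint 2 (V < U) on D(V)={3,4,5} D(U)={6,7,8}: no change
So after constraint 2: D(V) = {3,4,5}

Answer: {3,4,5}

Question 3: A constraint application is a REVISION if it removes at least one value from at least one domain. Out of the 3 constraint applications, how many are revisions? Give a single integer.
Answer: 1

Derivation:
Constraint 1 (V + Y = U) on D(V)={3,4,5,6,7,8} D(Y)={3,4,5,6} D(U)={3,4,6,7,8}: V {3,4,5,6,7,8}->{3,4,5}; Y {3,4,5,6}->{3,4,5}; U {3,4,6,7,8}->{6,7,8} => REVISION
Constraint 2 (V < U) on D(V)={3,4,5} D(U)={6,7,8}: no change => not a revision
Constraint 3 (V != Y) on D(V)={3,4,5} D(Y)={3,4,5}: no change => not a revision
Total revisions = 1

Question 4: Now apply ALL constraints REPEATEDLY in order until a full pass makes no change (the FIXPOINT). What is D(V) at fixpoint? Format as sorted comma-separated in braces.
Answer: {3,4,5}

Derivation:
pass 0 (initial): D(V)={3,4,5,6,7,8}
pass 1: U {3,4,6,7,8}->{6,7,8}; V {3,4,5,6,7,8}->{3,4,5}; Y {3,4,5,6}->{3,4,5}
pass 2: no change
Fixpoint after 2 passes: D(V) = {3,4,5}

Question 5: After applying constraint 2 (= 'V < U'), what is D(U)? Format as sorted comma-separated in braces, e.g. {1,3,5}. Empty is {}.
Answer: {6,7,8}

Derivation:
Constraint 1 (V + Y = U) on D(V)={3,4,5,6,7,8} D(Y)={3,4,5,6} D(U)={3,4,6,7,8}: V {3,4,5,6,7,8}->{3,4,5}; Y {3,4,5,6}->{3,4,5}; U {3,4,6,7,8}->{6,7,8}
Constraint 2 (V < U) on D(V)={3,4,5} D(U)={6,7,8}: no change
So after constraint 2: D(U) = {6,7,8}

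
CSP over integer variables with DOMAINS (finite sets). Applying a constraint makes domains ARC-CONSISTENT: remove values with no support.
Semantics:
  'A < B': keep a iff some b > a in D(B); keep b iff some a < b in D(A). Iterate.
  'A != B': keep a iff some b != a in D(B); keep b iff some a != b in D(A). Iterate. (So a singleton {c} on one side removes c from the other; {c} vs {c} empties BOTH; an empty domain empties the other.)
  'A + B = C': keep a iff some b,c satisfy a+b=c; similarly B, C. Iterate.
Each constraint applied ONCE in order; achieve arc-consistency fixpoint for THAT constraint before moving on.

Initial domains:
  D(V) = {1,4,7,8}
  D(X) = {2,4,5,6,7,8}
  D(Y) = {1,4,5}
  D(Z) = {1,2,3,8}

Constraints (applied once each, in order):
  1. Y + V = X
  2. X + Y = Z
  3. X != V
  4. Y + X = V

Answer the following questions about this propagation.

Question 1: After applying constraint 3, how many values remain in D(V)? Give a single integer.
Answer: 3

Derivation:
Constraint 1 (Y + V = X) on D(Y)={1,4,5} D(V)={1,4,7,8} D(X)={2,4,5,6,7,8}: V {1,4,7,8}->{1,4,7}; X {2,4,5,6,7,8}->{2,5,6,8}
Constraint 2 (X + Y = Z) on D(X)={2,5,6,8} D(Y)={1,4,5} D(Z)={1,2,3,8}: X {2,5,6,8}->{2}; Y {1,4,5}->{1}; Z {1,2,3,8}->{3}
Constraint 3 (X != V) on D(X)={2} D(V)={1,4,7}: no change
So after constraint 3: D(V)={1,4,7}, size = 3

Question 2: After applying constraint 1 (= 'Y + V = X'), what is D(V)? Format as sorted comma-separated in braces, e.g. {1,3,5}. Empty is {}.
Constraint 1 (Y + V = X) on D(Y)={1,4,5} D(V)={1,4,7,8} D(X)={2,4,5,6,7,8}: V {1,4,7,8}->{1,4,7}; X {2,4,5,6,7,8}->{2,5,6,8}
So after constraint 1: D(V) = {1,4,7}

Answer: {1,4,7}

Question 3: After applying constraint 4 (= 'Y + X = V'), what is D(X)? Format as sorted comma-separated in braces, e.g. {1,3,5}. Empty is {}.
Constraint 1 (Y + V = X) on D(Y)={1,4,5} D(V)={1,4,7,8} D(X)={2,4,5,6,7,8}: V {1,4,7,8}->{1,4,7}; X {2,4,5,6,7,8}->{2,5,6,8}
Constraint 2 (X + Y = Z) on D(X)={2,5,6,8} D(Y)={1,4,5} D(Z)={1,2,3,8}: X {2,5,6,8}->{2}; Y {1,4,5}->{1}; Z {1,2,3,8}->{3}
Constraint 3 (X != V) on D(X)={2} D(V)={1,4,7}: no change
Constraint 4 (Y + X = V) on D(Y)={1} D(X)={2} D(V)={1,4,7}: Y {1}->{}; X {2}->{}; V {1,4,7}->{}
So after constraint 4: D(X) = {}

Answer: {}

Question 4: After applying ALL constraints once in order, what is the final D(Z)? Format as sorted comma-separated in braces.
Answer: {3}

Derivation:
Constraint 1 (Y + V = X) on D(Y)={1,4,5} D(V)={1,4,7,8} D(X)={2,4,5,6,7,8}: V {1,4,7,8}->{1,4,7}; X {2,4,5,6,7,8}->{2,5,6,8}
Constraint 2 (X + Y = Z) on D(X)={2,5,6,8} D(Y)={1,4,5} D(Z)={1,2,3,8}: X {2,5,6,8}->{2}; Y {1,4,5}->{1}; Z {1,2,3,8}->{3}
Constraint 3 (X != V) on D(X)={2} D(V)={1,4,7}: no change
Constraint 4 (Y + X = V) on D(Y)={1} D(X)={2} D(V)={1,4,7}: Y {1}->{}; X {2}->{}; V {1,4,7}->{}
So after all 4 constraints: D(Z) = {3}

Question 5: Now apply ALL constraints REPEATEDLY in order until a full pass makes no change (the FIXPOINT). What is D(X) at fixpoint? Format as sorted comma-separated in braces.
Answer: {}

Derivation:
pass 0 (initial): D(X)={2,4,5,6,7,8}
pass 1: V {1,4,7,8}->{}; X {2,4,5,6,7,8}->{}; Y {1,4,5}->{}; Z {1,2,3,8}->{3}
pass 2: Z {3}->{}
pass 3: no change
Fixpoint after 3 passes: D(X) = {}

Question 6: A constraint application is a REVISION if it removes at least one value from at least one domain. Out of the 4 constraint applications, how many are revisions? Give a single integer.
Answer: 3

Derivation:
Constraint 1 (Y + V = X) on D(Y)={1,4,5} D(V)={1,4,7,8} D(X)={2,4,5,6,7,8}: V {1,4,7,8}->{1,4,7}; X {2,4,5,6,7,8}->{2,5,6,8} => REVISION
Constraint 2 (X + Y = Z) on D(X)={2,5,6,8} D(Y)={1,4,5} D(Z)={1,2,3,8}: X {2,5,6,8}->{2}; Y {1,4,5}->{1}; Z {1,2,3,8}->{3} => REVISION
Constraint 3 (X != V) on D(X)={2} D(V)={1,4,7}: no change => not a revision
Constraint 4 (Y + X = V) on D(Y)={1} D(X)={2} D(V)={1,4,7}: Y {1}->{}; X {2}->{}; V {1,4,7}->{} => REVISION
Total revisions = 3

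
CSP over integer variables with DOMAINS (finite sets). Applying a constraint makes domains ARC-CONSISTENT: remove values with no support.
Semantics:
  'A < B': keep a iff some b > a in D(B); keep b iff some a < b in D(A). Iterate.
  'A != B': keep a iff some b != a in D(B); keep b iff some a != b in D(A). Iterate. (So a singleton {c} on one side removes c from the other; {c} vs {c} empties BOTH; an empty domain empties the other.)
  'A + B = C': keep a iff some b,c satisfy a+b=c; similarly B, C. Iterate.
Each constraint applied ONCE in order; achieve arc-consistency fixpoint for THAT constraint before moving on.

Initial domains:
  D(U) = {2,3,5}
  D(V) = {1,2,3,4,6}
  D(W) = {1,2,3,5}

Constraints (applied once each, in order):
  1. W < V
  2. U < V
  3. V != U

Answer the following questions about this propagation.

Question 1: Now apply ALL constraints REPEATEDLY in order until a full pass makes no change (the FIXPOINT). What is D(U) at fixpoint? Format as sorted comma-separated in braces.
Answer: {2,3,5}

Derivation:
pass 0 (initial): D(U)={2,3,5}
pass 1: V {1,2,3,4,6}->{3,4,6}
pass 2: no change
Fixpoint after 2 passes: D(U) = {2,3,5}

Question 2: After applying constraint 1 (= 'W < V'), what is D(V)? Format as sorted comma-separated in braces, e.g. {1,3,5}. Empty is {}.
Constraint 1 (W < V) on D(W)={1,2,3,5} D(V)={1,2,3,4,6}: V {1,2,3,4,6}->{2,3,4,6}
So after constraint 1: D(V) = {2,3,4,6}

Answer: {2,3,4,6}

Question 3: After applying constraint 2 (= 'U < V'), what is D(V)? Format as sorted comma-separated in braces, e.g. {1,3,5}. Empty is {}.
Constraint 1 (W < V) on D(W)={1,2,3,5} D(V)={1,2,3,4,6}: V {1,2,3,4,6}->{2,3,4,6}
Constraint 2 (U < V) on D(U)={2,3,5} D(V)={2,3,4,6}: V {2,3,4,6}->{3,4,6}
So after constraint 2: D(V) = {3,4,6}

Answer: {3,4,6}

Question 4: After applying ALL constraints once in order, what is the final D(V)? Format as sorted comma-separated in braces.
Constraint 1 (W < V) on D(W)={1,2,3,5} D(V)={1,2,3,4,6}: V {1,2,3,4,6}->{2,3,4,6}
Constraint 2 (U < V) on D(U)={2,3,5} D(V)={2,3,4,6}: V {2,3,4,6}->{3,4,6}
Constraint 3 (V != U) on D(V)={3,4,6} D(U)={2,3,5}: no change
So after all 3 constraints: D(V) = {3,4,6}

Answer: {3,4,6}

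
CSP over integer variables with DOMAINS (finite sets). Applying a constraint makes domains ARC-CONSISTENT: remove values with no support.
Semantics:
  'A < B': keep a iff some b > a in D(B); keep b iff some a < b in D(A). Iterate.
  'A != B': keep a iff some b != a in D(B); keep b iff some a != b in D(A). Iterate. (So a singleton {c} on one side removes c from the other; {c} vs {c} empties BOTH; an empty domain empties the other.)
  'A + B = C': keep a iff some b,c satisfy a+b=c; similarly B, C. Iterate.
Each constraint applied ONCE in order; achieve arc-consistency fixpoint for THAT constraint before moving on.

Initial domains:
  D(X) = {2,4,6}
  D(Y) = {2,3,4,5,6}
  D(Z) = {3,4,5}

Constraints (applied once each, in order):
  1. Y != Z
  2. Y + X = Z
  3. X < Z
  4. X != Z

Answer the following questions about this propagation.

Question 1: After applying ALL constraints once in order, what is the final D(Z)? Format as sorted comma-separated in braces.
Answer: {4,5}

Derivation:
Constraint 1 (Y != Z) on D(Y)={2,3,4,5,6} D(Z)={3,4,5}: no change
Constraint 2 (Y + X = Z) on D(Y)={2,3,4,5,6} D(X)={2,4,6} D(Z)={3,4,5}: Y {2,3,4,5,6}->{2,3}; X {2,4,6}->{2}; Z {3,4,5}->{4,5}
Constraint 3 (X < Z) on D(X)={2} D(Z)={4,5}: no change
Constraint 4 (X != Z) on D(X)={2} D(Z)={4,5}: no change
So after all 4 constraints: D(Z) = {4,5}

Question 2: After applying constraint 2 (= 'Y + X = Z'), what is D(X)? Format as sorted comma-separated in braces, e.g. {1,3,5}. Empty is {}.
Answer: {2}

Derivation:
Constraint 1 (Y != Z) on D(Y)={2,3,4,5,6} D(Z)={3,4,5}: no change
Constraint 2 (Y + X = Z) on D(Y)={2,3,4,5,6} D(X)={2,4,6} D(Z)={3,4,5}: Y {2,3,4,5,6}->{2,3}; X {2,4,6}->{2}; Z {3,4,5}->{4,5}
So after constraint 2: D(X) = {2}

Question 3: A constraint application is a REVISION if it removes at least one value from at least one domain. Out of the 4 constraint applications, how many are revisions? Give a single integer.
Answer: 1

Derivation:
Constraint 1 (Y != Z) on D(Y)={2,3,4,5,6} D(Z)={3,4,5}: no change => not a revision
Constraint 2 (Y + X = Z) on D(Y)={2,3,4,5,6} D(X)={2,4,6} D(Z)={3,4,5}: Y {2,3,4,5,6}->{2,3}; X {2,4,6}->{2}; Z {3,4,5}->{4,5} => REVISION
Constraint 3 (X < Z) on D(X)={2} D(Z)={4,5}: no change => not a revision
Constraint 4 (X != Z) on D(X)={2} D(Z)={4,5}: no change => not a revision
Total revisions = 1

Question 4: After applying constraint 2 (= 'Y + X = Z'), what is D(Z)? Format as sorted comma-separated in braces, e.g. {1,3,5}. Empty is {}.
Constraint 1 (Y != Z) on D(Y)={2,3,4,5,6} D(Z)={3,4,5}: no change
Constraint 2 (Y + X = Z) on D(Y)={2,3,4,5,6} D(X)={2,4,6} D(Z)={3,4,5}: Y {2,3,4,5,6}->{2,3}; X {2,4,6}->{2}; Z {3,4,5}->{4,5}
So after constraint 2: D(Z) = {4,5}

Answer: {4,5}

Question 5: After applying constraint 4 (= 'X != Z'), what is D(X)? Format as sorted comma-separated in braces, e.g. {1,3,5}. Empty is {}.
Constraint 1 (Y != Z) on D(Y)={2,3,4,5,6} D(Z)={3,4,5}: no change
Constraint 2 (Y + X = Z) on D(Y)={2,3,4,5,6} D(X)={2,4,6} D(Z)={3,4,5}: Y {2,3,4,5,6}->{2,3}; X {2,4,6}->{2}; Z {3,4,5}->{4,5}
Constraint 3 (X < Z) on D(X)={2} D(Z)={4,5}: no change
Constraint 4 (X != Z) on D(X)={2} D(Z)={4,5}: no change
So after constraint 4: D(X) = {2}

Answer: {2}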